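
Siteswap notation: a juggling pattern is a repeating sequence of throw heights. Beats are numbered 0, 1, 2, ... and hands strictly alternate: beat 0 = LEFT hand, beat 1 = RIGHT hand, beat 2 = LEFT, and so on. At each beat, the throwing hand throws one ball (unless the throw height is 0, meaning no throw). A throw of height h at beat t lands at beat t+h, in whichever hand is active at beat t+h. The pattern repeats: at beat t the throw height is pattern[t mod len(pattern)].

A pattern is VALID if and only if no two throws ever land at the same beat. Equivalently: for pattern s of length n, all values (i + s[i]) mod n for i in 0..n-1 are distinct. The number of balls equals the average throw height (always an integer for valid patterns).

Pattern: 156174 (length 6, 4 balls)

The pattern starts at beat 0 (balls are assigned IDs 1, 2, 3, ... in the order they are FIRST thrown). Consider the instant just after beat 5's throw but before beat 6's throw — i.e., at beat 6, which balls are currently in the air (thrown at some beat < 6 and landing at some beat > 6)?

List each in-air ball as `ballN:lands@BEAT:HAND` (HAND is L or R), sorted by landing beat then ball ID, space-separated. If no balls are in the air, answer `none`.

Beat 0 (L): throw ball1 h=1 -> lands@1:R; in-air after throw: [b1@1:R]
Beat 1 (R): throw ball1 h=5 -> lands@6:L; in-air after throw: [b1@6:L]
Beat 2 (L): throw ball2 h=6 -> lands@8:L; in-air after throw: [b1@6:L b2@8:L]
Beat 3 (R): throw ball3 h=1 -> lands@4:L; in-air after throw: [b3@4:L b1@6:L b2@8:L]
Beat 4 (L): throw ball3 h=7 -> lands@11:R; in-air after throw: [b1@6:L b2@8:L b3@11:R]
Beat 5 (R): throw ball4 h=4 -> lands@9:R; in-air after throw: [b1@6:L b2@8:L b4@9:R b3@11:R]
Beat 6 (L): throw ball1 h=1 -> lands@7:R; in-air after throw: [b1@7:R b2@8:L b4@9:R b3@11:R]

Answer: ball2:lands@8:L ball4:lands@9:R ball3:lands@11:R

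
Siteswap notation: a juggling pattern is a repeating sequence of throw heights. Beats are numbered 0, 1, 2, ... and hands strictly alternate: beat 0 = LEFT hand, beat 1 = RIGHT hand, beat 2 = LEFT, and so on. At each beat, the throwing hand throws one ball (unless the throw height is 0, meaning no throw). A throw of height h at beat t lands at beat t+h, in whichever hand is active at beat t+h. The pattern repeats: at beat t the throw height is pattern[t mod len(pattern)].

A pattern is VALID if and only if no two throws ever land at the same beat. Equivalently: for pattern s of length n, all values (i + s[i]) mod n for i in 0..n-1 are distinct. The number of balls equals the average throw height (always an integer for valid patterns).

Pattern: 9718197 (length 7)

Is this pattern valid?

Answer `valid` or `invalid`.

Answer: valid

Derivation:
i=0: (i + s[i]) mod n = (0 + 9) mod 7 = 2
i=1: (i + s[i]) mod n = (1 + 7) mod 7 = 1
i=2: (i + s[i]) mod n = (2 + 1) mod 7 = 3
i=3: (i + s[i]) mod n = (3 + 8) mod 7 = 4
i=4: (i + s[i]) mod n = (4 + 1) mod 7 = 5
i=5: (i + s[i]) mod n = (5 + 9) mod 7 = 0
i=6: (i + s[i]) mod n = (6 + 7) mod 7 = 6
Residues: [2, 1, 3, 4, 5, 0, 6], distinct: True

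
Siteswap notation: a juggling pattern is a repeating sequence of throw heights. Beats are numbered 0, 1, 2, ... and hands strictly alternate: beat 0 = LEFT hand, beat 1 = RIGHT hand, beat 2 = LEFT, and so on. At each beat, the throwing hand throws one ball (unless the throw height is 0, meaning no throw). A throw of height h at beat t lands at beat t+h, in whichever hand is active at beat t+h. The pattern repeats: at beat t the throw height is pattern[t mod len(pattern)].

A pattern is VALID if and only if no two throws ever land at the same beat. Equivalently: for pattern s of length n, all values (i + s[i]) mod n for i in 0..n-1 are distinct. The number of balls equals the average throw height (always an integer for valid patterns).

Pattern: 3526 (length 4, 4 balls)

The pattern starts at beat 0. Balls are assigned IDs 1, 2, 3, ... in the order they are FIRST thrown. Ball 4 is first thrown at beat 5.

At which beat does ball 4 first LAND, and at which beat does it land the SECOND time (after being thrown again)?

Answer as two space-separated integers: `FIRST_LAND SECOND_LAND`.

Answer: 10 12

Derivation:
Beat 0 (L): throw ball1 h=3 -> lands@3:R; in-air after throw: [b1@3:R]
Beat 1 (R): throw ball2 h=5 -> lands@6:L; in-air after throw: [b1@3:R b2@6:L]
Beat 2 (L): throw ball3 h=2 -> lands@4:L; in-air after throw: [b1@3:R b3@4:L b2@6:L]
Beat 3 (R): throw ball1 h=6 -> lands@9:R; in-air after throw: [b3@4:L b2@6:L b1@9:R]
Beat 4 (L): throw ball3 h=3 -> lands@7:R; in-air after throw: [b2@6:L b3@7:R b1@9:R]
Beat 5 (R): throw ball4 h=5 -> lands@10:L; in-air after throw: [b2@6:L b3@7:R b1@9:R b4@10:L]
Beat 6 (L): throw ball2 h=2 -> lands@8:L; in-air after throw: [b3@7:R b2@8:L b1@9:R b4@10:L]
Beat 7 (R): throw ball3 h=6 -> lands@13:R; in-air after throw: [b2@8:L b1@9:R b4@10:L b3@13:R]
Beat 8 (L): throw ball2 h=3 -> lands@11:R; in-air after throw: [b1@9:R b4@10:L b2@11:R b3@13:R]
Beat 9 (R): throw ball1 h=5 -> lands@14:L; in-air after throw: [b4@10:L b2@11:R b3@13:R b1@14:L]
Beat 10 (L): throw ball4 h=2 -> lands@12:L; in-air after throw: [b2@11:R b4@12:L b3@13:R b1@14:L]
Beat 11 (R): throw ball2 h=6 -> lands@17:R; in-air after throw: [b4@12:L b3@13:R b1@14:L b2@17:R]
Beat 12 (L): throw ball4 h=3 -> lands@15:R; in-air after throw: [b3@13:R b1@14:L b4@15:R b2@17:R]
Ball 4: thrown@5 h=5 -> first land @10; rethrown@10 h=2 -> second land @12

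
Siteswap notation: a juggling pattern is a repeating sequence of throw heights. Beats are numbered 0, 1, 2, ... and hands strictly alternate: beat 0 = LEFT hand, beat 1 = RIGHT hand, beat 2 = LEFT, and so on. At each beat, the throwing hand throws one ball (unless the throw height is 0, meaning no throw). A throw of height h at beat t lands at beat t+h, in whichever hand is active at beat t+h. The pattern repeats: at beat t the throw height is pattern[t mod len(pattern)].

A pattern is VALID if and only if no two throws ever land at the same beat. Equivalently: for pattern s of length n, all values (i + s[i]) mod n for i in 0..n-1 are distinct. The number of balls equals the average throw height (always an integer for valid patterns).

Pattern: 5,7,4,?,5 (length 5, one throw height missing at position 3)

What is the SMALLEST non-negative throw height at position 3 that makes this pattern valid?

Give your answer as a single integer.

i=0: (0 + 5) mod 5 = 0
i=1: (1 + 7) mod 5 = 3
i=2: (2 + 4) mod 5 = 1
i=3: s[i]=? (unknown)
i=4: (4 + 5) mod 5 = 4
Known residues: [0, 1, 3, 4]; need a permutation of 0..4, so missing residue r = 2
Need (3 + s) mod 5 = 2; smallest s = (2 - 3) mod 5 = 4

Answer: 4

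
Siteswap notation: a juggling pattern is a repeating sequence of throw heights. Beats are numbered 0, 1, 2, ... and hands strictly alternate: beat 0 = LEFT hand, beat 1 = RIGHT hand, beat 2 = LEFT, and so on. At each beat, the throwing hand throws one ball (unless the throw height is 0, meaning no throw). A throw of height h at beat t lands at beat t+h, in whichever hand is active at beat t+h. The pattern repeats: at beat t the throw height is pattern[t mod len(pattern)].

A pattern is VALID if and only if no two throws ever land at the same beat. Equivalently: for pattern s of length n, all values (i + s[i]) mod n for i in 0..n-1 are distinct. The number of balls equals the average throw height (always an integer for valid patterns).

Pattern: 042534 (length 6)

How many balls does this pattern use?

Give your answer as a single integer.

Pattern = [0, 4, 2, 5, 3, 4], length n = 6
  position 0: throw height = 0, running sum = 0
  position 1: throw height = 4, running sum = 4
  position 2: throw height = 2, running sum = 6
  position 3: throw height = 5, running sum = 11
  position 4: throw height = 3, running sum = 14
  position 5: throw height = 4, running sum = 18
Total sum = 18; balls = sum / n = 18 / 6 = 3

Answer: 3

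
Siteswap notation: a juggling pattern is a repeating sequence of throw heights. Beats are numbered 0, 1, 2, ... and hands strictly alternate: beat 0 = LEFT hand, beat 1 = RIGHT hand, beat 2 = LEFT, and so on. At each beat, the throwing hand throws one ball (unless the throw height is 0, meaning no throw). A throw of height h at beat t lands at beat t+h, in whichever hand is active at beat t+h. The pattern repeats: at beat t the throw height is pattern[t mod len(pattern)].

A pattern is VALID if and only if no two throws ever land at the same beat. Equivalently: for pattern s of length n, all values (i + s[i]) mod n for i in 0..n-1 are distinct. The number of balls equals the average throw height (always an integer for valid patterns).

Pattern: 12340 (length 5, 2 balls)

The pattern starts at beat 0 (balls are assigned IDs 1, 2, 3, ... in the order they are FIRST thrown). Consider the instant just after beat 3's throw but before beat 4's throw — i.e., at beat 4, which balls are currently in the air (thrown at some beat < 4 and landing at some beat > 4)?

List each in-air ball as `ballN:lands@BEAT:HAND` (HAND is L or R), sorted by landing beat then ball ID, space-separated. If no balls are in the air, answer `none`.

Beat 0 (L): throw ball1 h=1 -> lands@1:R; in-air after throw: [b1@1:R]
Beat 1 (R): throw ball1 h=2 -> lands@3:R; in-air after throw: [b1@3:R]
Beat 2 (L): throw ball2 h=3 -> lands@5:R; in-air after throw: [b1@3:R b2@5:R]
Beat 3 (R): throw ball1 h=4 -> lands@7:R; in-air after throw: [b2@5:R b1@7:R]

Answer: ball2:lands@5:R ball1:lands@7:R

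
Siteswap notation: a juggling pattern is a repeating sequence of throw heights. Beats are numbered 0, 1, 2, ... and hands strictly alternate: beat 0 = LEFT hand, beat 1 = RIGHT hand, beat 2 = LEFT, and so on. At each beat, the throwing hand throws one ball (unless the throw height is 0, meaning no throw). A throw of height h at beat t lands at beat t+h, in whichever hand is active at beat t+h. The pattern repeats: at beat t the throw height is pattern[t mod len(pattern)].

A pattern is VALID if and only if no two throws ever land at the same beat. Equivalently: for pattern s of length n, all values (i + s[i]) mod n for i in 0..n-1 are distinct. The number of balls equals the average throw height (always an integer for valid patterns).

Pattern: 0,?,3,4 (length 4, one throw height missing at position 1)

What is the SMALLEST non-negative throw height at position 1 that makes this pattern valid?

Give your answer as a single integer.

i=0: (0 + 0) mod 4 = 0
i=1: s[i]=? (unknown)
i=2: (2 + 3) mod 4 = 1
i=3: (3 + 4) mod 4 = 3
Known residues: [0, 1, 3]; need a permutation of 0..3, so missing residue r = 2
Need (1 + s) mod 4 = 2; smallest s = (2 - 1) mod 4 = 1

Answer: 1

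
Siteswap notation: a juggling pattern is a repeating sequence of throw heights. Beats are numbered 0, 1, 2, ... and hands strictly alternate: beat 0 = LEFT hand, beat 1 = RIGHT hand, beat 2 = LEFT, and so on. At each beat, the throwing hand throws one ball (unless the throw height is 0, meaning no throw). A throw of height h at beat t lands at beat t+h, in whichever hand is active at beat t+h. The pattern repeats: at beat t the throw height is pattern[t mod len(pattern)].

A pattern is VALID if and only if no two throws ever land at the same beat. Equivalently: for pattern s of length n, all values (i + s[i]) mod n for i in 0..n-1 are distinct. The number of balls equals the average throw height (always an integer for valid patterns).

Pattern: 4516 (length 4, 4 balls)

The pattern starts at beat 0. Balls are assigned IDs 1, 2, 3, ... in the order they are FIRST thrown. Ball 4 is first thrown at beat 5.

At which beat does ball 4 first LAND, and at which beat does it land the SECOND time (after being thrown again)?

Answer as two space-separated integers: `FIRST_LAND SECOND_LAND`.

Answer: 10 11

Derivation:
Beat 0 (L): throw ball1 h=4 -> lands@4:L; in-air after throw: [b1@4:L]
Beat 1 (R): throw ball2 h=5 -> lands@6:L; in-air after throw: [b1@4:L b2@6:L]
Beat 2 (L): throw ball3 h=1 -> lands@3:R; in-air after throw: [b3@3:R b1@4:L b2@6:L]
Beat 3 (R): throw ball3 h=6 -> lands@9:R; in-air after throw: [b1@4:L b2@6:L b3@9:R]
Beat 4 (L): throw ball1 h=4 -> lands@8:L; in-air after throw: [b2@6:L b1@8:L b3@9:R]
Beat 5 (R): throw ball4 h=5 -> lands@10:L; in-air after throw: [b2@6:L b1@8:L b3@9:R b4@10:L]
Beat 6 (L): throw ball2 h=1 -> lands@7:R; in-air after throw: [b2@7:R b1@8:L b3@9:R b4@10:L]
Beat 7 (R): throw ball2 h=6 -> lands@13:R; in-air after throw: [b1@8:L b3@9:R b4@10:L b2@13:R]
Beat 8 (L): throw ball1 h=4 -> lands@12:L; in-air after throw: [b3@9:R b4@10:L b1@12:L b2@13:R]
Beat 9 (R): throw ball3 h=5 -> lands@14:L; in-air after throw: [b4@10:L b1@12:L b2@13:R b3@14:L]
Beat 10 (L): throw ball4 h=1 -> lands@11:R; in-air after throw: [b4@11:R b1@12:L b2@13:R b3@14:L]
Beat 11 (R): throw ball4 h=6 -> lands@17:R; in-air after throw: [b1@12:L b2@13:R b3@14:L b4@17:R]
Ball 4: thrown@5 h=5 -> first land @10; rethrown@10 h=1 -> second land @11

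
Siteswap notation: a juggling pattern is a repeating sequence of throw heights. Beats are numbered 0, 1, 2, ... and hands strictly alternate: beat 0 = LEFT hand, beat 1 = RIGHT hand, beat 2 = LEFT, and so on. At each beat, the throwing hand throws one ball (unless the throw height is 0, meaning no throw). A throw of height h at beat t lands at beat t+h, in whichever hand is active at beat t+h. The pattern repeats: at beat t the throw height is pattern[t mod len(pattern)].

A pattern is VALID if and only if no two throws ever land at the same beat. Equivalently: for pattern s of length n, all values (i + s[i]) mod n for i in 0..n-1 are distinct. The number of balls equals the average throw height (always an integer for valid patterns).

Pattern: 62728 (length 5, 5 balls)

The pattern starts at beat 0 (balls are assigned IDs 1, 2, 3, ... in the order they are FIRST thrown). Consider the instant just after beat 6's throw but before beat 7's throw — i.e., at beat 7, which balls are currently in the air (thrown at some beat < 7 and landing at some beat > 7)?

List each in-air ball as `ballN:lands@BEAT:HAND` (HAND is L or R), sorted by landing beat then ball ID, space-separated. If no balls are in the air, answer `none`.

Answer: ball1:lands@8:L ball3:lands@9:R ball2:lands@11:R ball4:lands@12:L

Derivation:
Beat 0 (L): throw ball1 h=6 -> lands@6:L; in-air after throw: [b1@6:L]
Beat 1 (R): throw ball2 h=2 -> lands@3:R; in-air after throw: [b2@3:R b1@6:L]
Beat 2 (L): throw ball3 h=7 -> lands@9:R; in-air after throw: [b2@3:R b1@6:L b3@9:R]
Beat 3 (R): throw ball2 h=2 -> lands@5:R; in-air after throw: [b2@5:R b1@6:L b3@9:R]
Beat 4 (L): throw ball4 h=8 -> lands@12:L; in-air after throw: [b2@5:R b1@6:L b3@9:R b4@12:L]
Beat 5 (R): throw ball2 h=6 -> lands@11:R; in-air after throw: [b1@6:L b3@9:R b2@11:R b4@12:L]
Beat 6 (L): throw ball1 h=2 -> lands@8:L; in-air after throw: [b1@8:L b3@9:R b2@11:R b4@12:L]
Beat 7 (R): throw ball5 h=7 -> lands@14:L; in-air after throw: [b1@8:L b3@9:R b2@11:R b4@12:L b5@14:L]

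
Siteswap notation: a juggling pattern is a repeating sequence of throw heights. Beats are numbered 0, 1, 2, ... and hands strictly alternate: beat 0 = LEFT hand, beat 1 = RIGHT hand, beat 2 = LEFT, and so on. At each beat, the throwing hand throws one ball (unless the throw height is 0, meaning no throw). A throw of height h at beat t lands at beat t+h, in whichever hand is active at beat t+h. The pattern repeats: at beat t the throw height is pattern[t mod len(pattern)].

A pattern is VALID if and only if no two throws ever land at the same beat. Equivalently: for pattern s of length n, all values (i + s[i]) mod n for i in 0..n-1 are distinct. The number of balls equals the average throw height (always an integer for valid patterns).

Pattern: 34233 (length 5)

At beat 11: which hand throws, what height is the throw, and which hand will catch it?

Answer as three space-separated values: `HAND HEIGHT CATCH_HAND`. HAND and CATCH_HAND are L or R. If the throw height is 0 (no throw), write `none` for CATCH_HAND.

Answer: R 4 R

Derivation:
Beat 11: 11 mod 2 = 1, so hand = R
Throw height = pattern[11 mod 5] = pattern[1] = 4
Lands at beat 11+4=15, 15 mod 2 = 1, so catch hand = R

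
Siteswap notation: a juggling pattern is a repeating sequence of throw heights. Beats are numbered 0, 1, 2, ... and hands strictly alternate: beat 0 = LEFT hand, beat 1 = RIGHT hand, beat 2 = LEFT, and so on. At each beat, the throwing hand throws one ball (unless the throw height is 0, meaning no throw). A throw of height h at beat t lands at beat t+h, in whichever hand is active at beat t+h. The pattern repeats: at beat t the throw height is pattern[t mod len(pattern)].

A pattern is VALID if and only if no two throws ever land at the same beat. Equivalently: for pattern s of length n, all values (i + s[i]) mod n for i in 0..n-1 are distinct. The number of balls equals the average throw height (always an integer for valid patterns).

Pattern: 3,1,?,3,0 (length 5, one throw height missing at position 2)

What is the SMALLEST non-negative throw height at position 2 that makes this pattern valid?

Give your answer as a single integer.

i=0: (0 + 3) mod 5 = 3
i=1: (1 + 1) mod 5 = 2
i=2: s[i]=? (unknown)
i=3: (3 + 3) mod 5 = 1
i=4: (4 + 0) mod 5 = 4
Known residues: [1, 2, 3, 4]; need a permutation of 0..4, so missing residue r = 0
Need (2 + s) mod 5 = 0; smallest s = (0 - 2) mod 5 = 3

Answer: 3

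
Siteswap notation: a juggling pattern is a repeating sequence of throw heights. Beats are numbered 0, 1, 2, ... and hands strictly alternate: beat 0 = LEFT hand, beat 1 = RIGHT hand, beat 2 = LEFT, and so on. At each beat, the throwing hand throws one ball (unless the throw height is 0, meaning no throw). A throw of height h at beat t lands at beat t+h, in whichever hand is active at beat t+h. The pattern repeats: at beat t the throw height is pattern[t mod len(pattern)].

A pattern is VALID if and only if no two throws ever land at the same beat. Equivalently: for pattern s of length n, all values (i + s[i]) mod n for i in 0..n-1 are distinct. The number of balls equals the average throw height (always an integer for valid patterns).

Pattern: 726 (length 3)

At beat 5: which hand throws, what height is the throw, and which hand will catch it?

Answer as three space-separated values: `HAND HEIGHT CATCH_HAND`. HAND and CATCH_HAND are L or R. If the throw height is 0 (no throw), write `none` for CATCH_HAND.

Answer: R 6 R

Derivation:
Beat 5: 5 mod 2 = 1, so hand = R
Throw height = pattern[5 mod 3] = pattern[2] = 6
Lands at beat 5+6=11, 11 mod 2 = 1, so catch hand = R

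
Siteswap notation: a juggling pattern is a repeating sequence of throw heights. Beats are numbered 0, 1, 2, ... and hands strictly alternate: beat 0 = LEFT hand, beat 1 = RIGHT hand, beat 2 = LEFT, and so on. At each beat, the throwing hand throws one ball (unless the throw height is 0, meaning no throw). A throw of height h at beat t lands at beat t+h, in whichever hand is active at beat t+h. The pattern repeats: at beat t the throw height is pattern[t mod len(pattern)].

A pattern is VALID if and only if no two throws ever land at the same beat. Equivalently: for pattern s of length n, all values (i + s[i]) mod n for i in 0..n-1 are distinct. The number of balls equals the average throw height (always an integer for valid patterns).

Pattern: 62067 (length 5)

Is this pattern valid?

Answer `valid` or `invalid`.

i=0: (i + s[i]) mod n = (0 + 6) mod 5 = 1
i=1: (i + s[i]) mod n = (1 + 2) mod 5 = 3
i=2: (i + s[i]) mod n = (2 + 0) mod 5 = 2
i=3: (i + s[i]) mod n = (3 + 6) mod 5 = 4
i=4: (i + s[i]) mod n = (4 + 7) mod 5 = 1
Residues: [1, 3, 2, 4, 1], distinct: False

Answer: invalid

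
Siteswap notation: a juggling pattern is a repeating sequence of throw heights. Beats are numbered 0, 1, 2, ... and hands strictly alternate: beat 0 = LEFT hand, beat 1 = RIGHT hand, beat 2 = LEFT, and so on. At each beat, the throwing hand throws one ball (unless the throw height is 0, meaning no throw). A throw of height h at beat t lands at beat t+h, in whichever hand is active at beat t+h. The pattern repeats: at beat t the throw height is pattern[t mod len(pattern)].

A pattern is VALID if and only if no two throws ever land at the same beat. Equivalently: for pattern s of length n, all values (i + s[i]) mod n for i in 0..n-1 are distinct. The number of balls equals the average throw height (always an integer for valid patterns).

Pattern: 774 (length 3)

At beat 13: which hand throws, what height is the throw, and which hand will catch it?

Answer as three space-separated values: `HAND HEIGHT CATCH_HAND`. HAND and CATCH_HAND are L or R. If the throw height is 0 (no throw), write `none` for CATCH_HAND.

Answer: R 7 L

Derivation:
Beat 13: 13 mod 2 = 1, so hand = R
Throw height = pattern[13 mod 3] = pattern[1] = 7
Lands at beat 13+7=20, 20 mod 2 = 0, so catch hand = L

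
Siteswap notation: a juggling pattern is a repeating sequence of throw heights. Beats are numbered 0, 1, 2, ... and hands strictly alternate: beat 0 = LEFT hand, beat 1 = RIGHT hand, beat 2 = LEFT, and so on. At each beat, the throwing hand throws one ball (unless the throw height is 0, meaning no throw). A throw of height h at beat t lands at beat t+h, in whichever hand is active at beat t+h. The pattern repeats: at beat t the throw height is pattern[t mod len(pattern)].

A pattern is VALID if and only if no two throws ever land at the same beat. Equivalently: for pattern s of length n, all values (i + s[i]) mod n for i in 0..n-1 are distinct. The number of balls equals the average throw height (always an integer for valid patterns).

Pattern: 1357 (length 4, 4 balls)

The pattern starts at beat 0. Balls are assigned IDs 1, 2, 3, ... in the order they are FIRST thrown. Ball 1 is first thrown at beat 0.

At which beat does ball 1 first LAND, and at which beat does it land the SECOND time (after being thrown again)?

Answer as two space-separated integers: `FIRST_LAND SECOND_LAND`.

Beat 0 (L): throw ball1 h=1 -> lands@1:R; in-air after throw: [b1@1:R]
Beat 1 (R): throw ball1 h=3 -> lands@4:L; in-air after throw: [b1@4:L]
Beat 2 (L): throw ball2 h=5 -> lands@7:R; in-air after throw: [b1@4:L b2@7:R]
Beat 3 (R): throw ball3 h=7 -> lands@10:L; in-air after throw: [b1@4:L b2@7:R b3@10:L]
Beat 4 (L): throw ball1 h=1 -> lands@5:R; in-air after throw: [b1@5:R b2@7:R b3@10:L]
Ball 1: thrown@0 h=1 -> first land @1; rethrown@1 h=3 -> second land @4

Answer: 1 4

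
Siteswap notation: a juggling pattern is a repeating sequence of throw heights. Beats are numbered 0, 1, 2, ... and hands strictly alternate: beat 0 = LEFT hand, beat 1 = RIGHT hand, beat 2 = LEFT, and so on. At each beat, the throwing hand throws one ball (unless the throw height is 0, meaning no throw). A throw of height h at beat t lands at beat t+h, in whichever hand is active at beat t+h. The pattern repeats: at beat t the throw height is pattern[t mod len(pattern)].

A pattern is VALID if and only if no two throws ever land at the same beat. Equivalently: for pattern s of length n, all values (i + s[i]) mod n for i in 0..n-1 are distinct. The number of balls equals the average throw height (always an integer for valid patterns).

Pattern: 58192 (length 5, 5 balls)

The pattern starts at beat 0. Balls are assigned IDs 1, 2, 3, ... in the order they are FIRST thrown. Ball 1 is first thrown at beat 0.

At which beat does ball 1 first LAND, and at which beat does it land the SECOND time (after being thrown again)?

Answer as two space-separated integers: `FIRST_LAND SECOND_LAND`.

Answer: 5 10

Derivation:
Beat 0 (L): throw ball1 h=5 -> lands@5:R; in-air after throw: [b1@5:R]
Beat 1 (R): throw ball2 h=8 -> lands@9:R; in-air after throw: [b1@5:R b2@9:R]
Beat 2 (L): throw ball3 h=1 -> lands@3:R; in-air after throw: [b3@3:R b1@5:R b2@9:R]
Beat 3 (R): throw ball3 h=9 -> lands@12:L; in-air after throw: [b1@5:R b2@9:R b3@12:L]
Beat 4 (L): throw ball4 h=2 -> lands@6:L; in-air after throw: [b1@5:R b4@6:L b2@9:R b3@12:L]
Beat 5 (R): throw ball1 h=5 -> lands@10:L; in-air after throw: [b4@6:L b2@9:R b1@10:L b3@12:L]
Beat 6 (L): throw ball4 h=8 -> lands@14:L; in-air after throw: [b2@9:R b1@10:L b3@12:L b4@14:L]
Beat 7 (R): throw ball5 h=1 -> lands@8:L; in-air after throw: [b5@8:L b2@9:R b1@10:L b3@12:L b4@14:L]
Beat 8 (L): throw ball5 h=9 -> lands@17:R; in-air after throw: [b2@9:R b1@10:L b3@12:L b4@14:L b5@17:R]
Beat 9 (R): throw ball2 h=2 -> lands@11:R; in-air after throw: [b1@10:L b2@11:R b3@12:L b4@14:L b5@17:R]
Beat 10 (L): throw ball1 h=5 -> lands@15:R; in-air after throw: [b2@11:R b3@12:L b4@14:L b1@15:R b5@17:R]
Ball 1: thrown@0 h=5 -> first land @5; rethrown@5 h=5 -> second land @10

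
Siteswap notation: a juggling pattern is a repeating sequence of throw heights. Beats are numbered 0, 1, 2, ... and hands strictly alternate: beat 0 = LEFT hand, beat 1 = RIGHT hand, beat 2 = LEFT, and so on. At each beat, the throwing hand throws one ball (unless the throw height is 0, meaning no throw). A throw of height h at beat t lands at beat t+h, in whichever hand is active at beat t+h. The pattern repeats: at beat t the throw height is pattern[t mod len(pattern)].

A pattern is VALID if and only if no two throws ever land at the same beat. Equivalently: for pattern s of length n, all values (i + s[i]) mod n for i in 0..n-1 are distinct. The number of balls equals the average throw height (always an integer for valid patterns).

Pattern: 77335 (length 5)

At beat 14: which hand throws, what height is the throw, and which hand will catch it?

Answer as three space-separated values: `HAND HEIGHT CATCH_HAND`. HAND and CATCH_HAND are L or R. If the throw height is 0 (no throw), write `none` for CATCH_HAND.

Answer: L 5 R

Derivation:
Beat 14: 14 mod 2 = 0, so hand = L
Throw height = pattern[14 mod 5] = pattern[4] = 5
Lands at beat 14+5=19, 19 mod 2 = 1, so catch hand = R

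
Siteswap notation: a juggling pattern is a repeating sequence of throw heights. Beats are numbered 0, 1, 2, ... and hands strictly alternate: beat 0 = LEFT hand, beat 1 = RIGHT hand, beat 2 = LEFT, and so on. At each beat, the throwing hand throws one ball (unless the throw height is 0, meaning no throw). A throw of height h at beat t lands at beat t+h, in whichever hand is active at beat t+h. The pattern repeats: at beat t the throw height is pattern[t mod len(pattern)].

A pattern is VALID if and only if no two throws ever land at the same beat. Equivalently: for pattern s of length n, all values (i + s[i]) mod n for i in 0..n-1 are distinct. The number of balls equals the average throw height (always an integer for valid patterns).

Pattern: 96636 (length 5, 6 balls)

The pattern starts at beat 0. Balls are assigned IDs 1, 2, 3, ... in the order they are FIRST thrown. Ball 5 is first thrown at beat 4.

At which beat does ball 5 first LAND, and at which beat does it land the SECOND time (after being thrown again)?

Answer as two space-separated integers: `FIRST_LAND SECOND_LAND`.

Answer: 10 19

Derivation:
Beat 0 (L): throw ball1 h=9 -> lands@9:R; in-air after throw: [b1@9:R]
Beat 1 (R): throw ball2 h=6 -> lands@7:R; in-air after throw: [b2@7:R b1@9:R]
Beat 2 (L): throw ball3 h=6 -> lands@8:L; in-air after throw: [b2@7:R b3@8:L b1@9:R]
Beat 3 (R): throw ball4 h=3 -> lands@6:L; in-air after throw: [b4@6:L b2@7:R b3@8:L b1@9:R]
Beat 4 (L): throw ball5 h=6 -> lands@10:L; in-air after throw: [b4@6:L b2@7:R b3@8:L b1@9:R b5@10:L]
Beat 5 (R): throw ball6 h=9 -> lands@14:L; in-air after throw: [b4@6:L b2@7:R b3@8:L b1@9:R b5@10:L b6@14:L]
Beat 6 (L): throw ball4 h=6 -> lands@12:L; in-air after throw: [b2@7:R b3@8:L b1@9:R b5@10:L b4@12:L b6@14:L]
Beat 7 (R): throw ball2 h=6 -> lands@13:R; in-air after throw: [b3@8:L b1@9:R b5@10:L b4@12:L b2@13:R b6@14:L]
Beat 8 (L): throw ball3 h=3 -> lands@11:R; in-air after throw: [b1@9:R b5@10:L b3@11:R b4@12:L b2@13:R b6@14:L]
Beat 9 (R): throw ball1 h=6 -> lands@15:R; in-air after throw: [b5@10:L b3@11:R b4@12:L b2@13:R b6@14:L b1@15:R]
Beat 10 (L): throw ball5 h=9 -> lands@19:R; in-air after throw: [b3@11:R b4@12:L b2@13:R b6@14:L b1@15:R b5@19:R]
Beat 11 (R): throw ball3 h=6 -> lands@17:R; in-air after throw: [b4@12:L b2@13:R b6@14:L b1@15:R b3@17:R b5@19:R]
Beat 12 (L): throw ball4 h=6 -> lands@18:L; in-air after throw: [b2@13:R b6@14:L b1@15:R b3@17:R b4@18:L b5@19:R]
Beat 13 (R): throw ball2 h=3 -> lands@16:L; in-air after throw: [b6@14:L b1@15:R b2@16:L b3@17:R b4@18:L b5@19:R]
Beat 14 (L): throw ball6 h=6 -> lands@20:L; in-air after throw: [b1@15:R b2@16:L b3@17:R b4@18:L b5@19:R b6@20:L]
Beat 15 (R): throw ball1 h=9 -> lands@24:L; in-air after throw: [b2@16:L b3@17:R b4@18:L b5@19:R b6@20:L b1@24:L]
Beat 16 (L): throw ball2 h=6 -> lands@22:L; in-air after throw: [b3@17:R b4@18:L b5@19:R b6@20:L b2@22:L b1@24:L]
Ball 5: thrown@4 h=6 -> first land @10; rethrown@10 h=9 -> second land @19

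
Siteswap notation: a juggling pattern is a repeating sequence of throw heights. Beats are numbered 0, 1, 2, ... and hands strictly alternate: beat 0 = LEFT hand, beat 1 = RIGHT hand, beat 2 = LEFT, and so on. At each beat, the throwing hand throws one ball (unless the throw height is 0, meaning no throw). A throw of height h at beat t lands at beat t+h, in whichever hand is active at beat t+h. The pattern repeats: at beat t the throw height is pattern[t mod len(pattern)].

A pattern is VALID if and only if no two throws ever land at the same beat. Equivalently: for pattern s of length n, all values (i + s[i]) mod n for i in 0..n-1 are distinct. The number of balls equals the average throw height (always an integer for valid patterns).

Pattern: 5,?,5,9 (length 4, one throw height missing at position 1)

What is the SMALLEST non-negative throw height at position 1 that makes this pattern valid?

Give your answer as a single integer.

Answer: 1

Derivation:
i=0: (0 + 5) mod 4 = 1
i=1: s[i]=? (unknown)
i=2: (2 + 5) mod 4 = 3
i=3: (3 + 9) mod 4 = 0
Known residues: [0, 1, 3]; need a permutation of 0..3, so missing residue r = 2
Need (1 + s) mod 4 = 2; smallest s = (2 - 1) mod 4 = 1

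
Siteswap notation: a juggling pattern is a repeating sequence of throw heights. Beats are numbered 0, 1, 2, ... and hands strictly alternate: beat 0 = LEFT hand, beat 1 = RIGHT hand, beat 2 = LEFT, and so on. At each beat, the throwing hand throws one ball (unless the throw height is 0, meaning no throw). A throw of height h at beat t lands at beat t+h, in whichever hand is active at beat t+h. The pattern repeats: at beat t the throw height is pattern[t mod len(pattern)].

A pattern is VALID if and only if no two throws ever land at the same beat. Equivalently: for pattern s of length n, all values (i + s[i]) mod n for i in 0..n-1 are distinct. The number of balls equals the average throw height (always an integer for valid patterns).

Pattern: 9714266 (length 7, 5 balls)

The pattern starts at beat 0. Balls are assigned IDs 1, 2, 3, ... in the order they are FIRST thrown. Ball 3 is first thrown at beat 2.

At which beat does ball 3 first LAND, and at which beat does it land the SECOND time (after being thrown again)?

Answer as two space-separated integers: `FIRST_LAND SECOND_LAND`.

Answer: 3 7

Derivation:
Beat 0 (L): throw ball1 h=9 -> lands@9:R; in-air after throw: [b1@9:R]
Beat 1 (R): throw ball2 h=7 -> lands@8:L; in-air after throw: [b2@8:L b1@9:R]
Beat 2 (L): throw ball3 h=1 -> lands@3:R; in-air after throw: [b3@3:R b2@8:L b1@9:R]
Beat 3 (R): throw ball3 h=4 -> lands@7:R; in-air after throw: [b3@7:R b2@8:L b1@9:R]
Beat 4 (L): throw ball4 h=2 -> lands@6:L; in-air after throw: [b4@6:L b3@7:R b2@8:L b1@9:R]
Beat 5 (R): throw ball5 h=6 -> lands@11:R; in-air after throw: [b4@6:L b3@7:R b2@8:L b1@9:R b5@11:R]
Beat 6 (L): throw ball4 h=6 -> lands@12:L; in-air after throw: [b3@7:R b2@8:L b1@9:R b5@11:R b4@12:L]
Beat 7 (R): throw ball3 h=9 -> lands@16:L; in-air after throw: [b2@8:L b1@9:R b5@11:R b4@12:L b3@16:L]
Ball 3: thrown@2 h=1 -> first land @3; rethrown@3 h=4 -> second land @7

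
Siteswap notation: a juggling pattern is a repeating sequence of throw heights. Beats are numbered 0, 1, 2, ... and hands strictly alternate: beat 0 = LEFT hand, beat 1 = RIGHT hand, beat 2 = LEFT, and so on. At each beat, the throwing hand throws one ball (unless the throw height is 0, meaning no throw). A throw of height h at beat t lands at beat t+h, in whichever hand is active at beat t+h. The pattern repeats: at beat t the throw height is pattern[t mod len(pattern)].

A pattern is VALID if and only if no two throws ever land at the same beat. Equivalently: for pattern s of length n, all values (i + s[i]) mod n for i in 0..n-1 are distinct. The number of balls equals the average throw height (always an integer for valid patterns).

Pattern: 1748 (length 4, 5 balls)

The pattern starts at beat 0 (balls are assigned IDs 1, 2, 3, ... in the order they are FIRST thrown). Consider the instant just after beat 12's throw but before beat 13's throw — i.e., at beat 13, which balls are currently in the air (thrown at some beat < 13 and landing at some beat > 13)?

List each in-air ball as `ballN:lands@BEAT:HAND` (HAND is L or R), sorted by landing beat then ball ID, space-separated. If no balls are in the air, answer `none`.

Answer: ball2:lands@14:L ball5:lands@15:R ball1:lands@16:L ball3:lands@19:R

Derivation:
Beat 0 (L): throw ball1 h=1 -> lands@1:R; in-air after throw: [b1@1:R]
Beat 1 (R): throw ball1 h=7 -> lands@8:L; in-air after throw: [b1@8:L]
Beat 2 (L): throw ball2 h=4 -> lands@6:L; in-air after throw: [b2@6:L b1@8:L]
Beat 3 (R): throw ball3 h=8 -> lands@11:R; in-air after throw: [b2@6:L b1@8:L b3@11:R]
Beat 4 (L): throw ball4 h=1 -> lands@5:R; in-air after throw: [b4@5:R b2@6:L b1@8:L b3@11:R]
Beat 5 (R): throw ball4 h=7 -> lands@12:L; in-air after throw: [b2@6:L b1@8:L b3@11:R b4@12:L]
Beat 6 (L): throw ball2 h=4 -> lands@10:L; in-air after throw: [b1@8:L b2@10:L b3@11:R b4@12:L]
Beat 7 (R): throw ball5 h=8 -> lands@15:R; in-air after throw: [b1@8:L b2@10:L b3@11:R b4@12:L b5@15:R]
Beat 8 (L): throw ball1 h=1 -> lands@9:R; in-air after throw: [b1@9:R b2@10:L b3@11:R b4@12:L b5@15:R]
Beat 9 (R): throw ball1 h=7 -> lands@16:L; in-air after throw: [b2@10:L b3@11:R b4@12:L b5@15:R b1@16:L]
Beat 10 (L): throw ball2 h=4 -> lands@14:L; in-air after throw: [b3@11:R b4@12:L b2@14:L b5@15:R b1@16:L]
Beat 11 (R): throw ball3 h=8 -> lands@19:R; in-air after throw: [b4@12:L b2@14:L b5@15:R b1@16:L b3@19:R]
Beat 12 (L): throw ball4 h=1 -> lands@13:R; in-air after throw: [b4@13:R b2@14:L b5@15:R b1@16:L b3@19:R]
Beat 13 (R): throw ball4 h=7 -> lands@20:L; in-air after throw: [b2@14:L b5@15:R b1@16:L b3@19:R b4@20:L]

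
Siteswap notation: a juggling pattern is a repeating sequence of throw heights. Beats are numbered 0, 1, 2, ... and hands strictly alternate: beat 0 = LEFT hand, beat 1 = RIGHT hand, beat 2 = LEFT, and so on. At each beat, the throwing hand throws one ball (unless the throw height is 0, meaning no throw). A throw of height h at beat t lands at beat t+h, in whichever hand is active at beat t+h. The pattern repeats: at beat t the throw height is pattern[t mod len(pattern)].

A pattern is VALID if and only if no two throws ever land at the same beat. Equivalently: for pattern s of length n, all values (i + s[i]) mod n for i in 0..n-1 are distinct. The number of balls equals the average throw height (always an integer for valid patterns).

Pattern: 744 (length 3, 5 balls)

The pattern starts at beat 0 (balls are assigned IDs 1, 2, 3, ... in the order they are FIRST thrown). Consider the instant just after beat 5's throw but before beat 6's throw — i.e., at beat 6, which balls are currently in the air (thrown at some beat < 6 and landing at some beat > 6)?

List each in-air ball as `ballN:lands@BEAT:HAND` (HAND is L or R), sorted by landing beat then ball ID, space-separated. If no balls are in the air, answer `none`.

Beat 0 (L): throw ball1 h=7 -> lands@7:R; in-air after throw: [b1@7:R]
Beat 1 (R): throw ball2 h=4 -> lands@5:R; in-air after throw: [b2@5:R b1@7:R]
Beat 2 (L): throw ball3 h=4 -> lands@6:L; in-air after throw: [b2@5:R b3@6:L b1@7:R]
Beat 3 (R): throw ball4 h=7 -> lands@10:L; in-air after throw: [b2@5:R b3@6:L b1@7:R b4@10:L]
Beat 4 (L): throw ball5 h=4 -> lands@8:L; in-air after throw: [b2@5:R b3@6:L b1@7:R b5@8:L b4@10:L]
Beat 5 (R): throw ball2 h=4 -> lands@9:R; in-air after throw: [b3@6:L b1@7:R b5@8:L b2@9:R b4@10:L]
Beat 6 (L): throw ball3 h=7 -> lands@13:R; in-air after throw: [b1@7:R b5@8:L b2@9:R b4@10:L b3@13:R]

Answer: ball1:lands@7:R ball5:lands@8:L ball2:lands@9:R ball4:lands@10:L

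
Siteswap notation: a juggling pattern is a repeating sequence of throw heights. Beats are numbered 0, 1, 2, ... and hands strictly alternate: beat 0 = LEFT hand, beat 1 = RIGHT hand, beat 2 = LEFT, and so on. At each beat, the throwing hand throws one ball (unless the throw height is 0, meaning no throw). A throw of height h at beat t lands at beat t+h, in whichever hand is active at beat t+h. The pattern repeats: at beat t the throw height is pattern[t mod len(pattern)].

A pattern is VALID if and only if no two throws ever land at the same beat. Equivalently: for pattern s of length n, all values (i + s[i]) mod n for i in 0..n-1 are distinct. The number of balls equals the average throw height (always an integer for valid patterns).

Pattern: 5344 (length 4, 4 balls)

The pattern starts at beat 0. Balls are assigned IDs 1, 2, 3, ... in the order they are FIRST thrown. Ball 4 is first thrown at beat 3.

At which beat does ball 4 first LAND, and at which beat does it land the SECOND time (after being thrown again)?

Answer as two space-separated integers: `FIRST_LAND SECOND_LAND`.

Answer: 7 11

Derivation:
Beat 0 (L): throw ball1 h=5 -> lands@5:R; in-air after throw: [b1@5:R]
Beat 1 (R): throw ball2 h=3 -> lands@4:L; in-air after throw: [b2@4:L b1@5:R]
Beat 2 (L): throw ball3 h=4 -> lands@6:L; in-air after throw: [b2@4:L b1@5:R b3@6:L]
Beat 3 (R): throw ball4 h=4 -> lands@7:R; in-air after throw: [b2@4:L b1@5:R b3@6:L b4@7:R]
Beat 4 (L): throw ball2 h=5 -> lands@9:R; in-air after throw: [b1@5:R b3@6:L b4@7:R b2@9:R]
Beat 5 (R): throw ball1 h=3 -> lands@8:L; in-air after throw: [b3@6:L b4@7:R b1@8:L b2@9:R]
Beat 6 (L): throw ball3 h=4 -> lands@10:L; in-air after throw: [b4@7:R b1@8:L b2@9:R b3@10:L]
Beat 7 (R): throw ball4 h=4 -> lands@11:R; in-air after throw: [b1@8:L b2@9:R b3@10:L b4@11:R]
Beat 8 (L): throw ball1 h=5 -> lands@13:R; in-air after throw: [b2@9:R b3@10:L b4@11:R b1@13:R]
Beat 9 (R): throw ball2 h=3 -> lands@12:L; in-air after throw: [b3@10:L b4@11:R b2@12:L b1@13:R]
Beat 10 (L): throw ball3 h=4 -> lands@14:L; in-air after throw: [b4@11:R b2@12:L b1@13:R b3@14:L]
Beat 11 (R): throw ball4 h=4 -> lands@15:R; in-air after throw: [b2@12:L b1@13:R b3@14:L b4@15:R]
Ball 4: thrown@3 h=4 -> first land @7; rethrown@7 h=4 -> second land @11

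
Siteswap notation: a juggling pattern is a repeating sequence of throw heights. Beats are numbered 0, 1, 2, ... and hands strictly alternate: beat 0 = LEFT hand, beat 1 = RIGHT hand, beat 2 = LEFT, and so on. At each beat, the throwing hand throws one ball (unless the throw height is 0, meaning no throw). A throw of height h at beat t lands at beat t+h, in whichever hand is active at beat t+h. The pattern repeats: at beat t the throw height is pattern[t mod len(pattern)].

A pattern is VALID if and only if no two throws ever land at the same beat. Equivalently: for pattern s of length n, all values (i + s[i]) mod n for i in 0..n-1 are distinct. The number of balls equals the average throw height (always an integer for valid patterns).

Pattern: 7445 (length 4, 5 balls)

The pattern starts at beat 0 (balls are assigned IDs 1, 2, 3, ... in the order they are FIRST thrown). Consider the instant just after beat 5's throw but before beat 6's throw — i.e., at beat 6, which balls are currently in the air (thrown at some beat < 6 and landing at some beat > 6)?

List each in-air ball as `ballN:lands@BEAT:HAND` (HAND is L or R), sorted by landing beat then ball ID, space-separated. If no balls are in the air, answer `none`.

Beat 0 (L): throw ball1 h=7 -> lands@7:R; in-air after throw: [b1@7:R]
Beat 1 (R): throw ball2 h=4 -> lands@5:R; in-air after throw: [b2@5:R b1@7:R]
Beat 2 (L): throw ball3 h=4 -> lands@6:L; in-air after throw: [b2@5:R b3@6:L b1@7:R]
Beat 3 (R): throw ball4 h=5 -> lands@8:L; in-air after throw: [b2@5:R b3@6:L b1@7:R b4@8:L]
Beat 4 (L): throw ball5 h=7 -> lands@11:R; in-air after throw: [b2@5:R b3@6:L b1@7:R b4@8:L b5@11:R]
Beat 5 (R): throw ball2 h=4 -> lands@9:R; in-air after throw: [b3@6:L b1@7:R b4@8:L b2@9:R b5@11:R]
Beat 6 (L): throw ball3 h=4 -> lands@10:L; in-air after throw: [b1@7:R b4@8:L b2@9:R b3@10:L b5@11:R]

Answer: ball1:lands@7:R ball4:lands@8:L ball2:lands@9:R ball5:lands@11:R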